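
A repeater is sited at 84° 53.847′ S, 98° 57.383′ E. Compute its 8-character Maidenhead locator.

Shift to the Maidenhead origin (180°W, 90°S): lon 278.95638, lat 5.10255.
Field: 278.95638/20 → 13 → N, 5.10255/10 → 0 → A; chars NA.
Square: 18.95638/2 → 9, 5.10255/1 → 5; chars 95.
Subsquare: 0.95638/0.0833333 → 11 → l, 0.10255/0.0416667 → 2 → c; chars lc.
Extended square: 0.03972/0.00833333 → 4, 0.01922/0.00416667 → 4; chars 44.

NA95lc44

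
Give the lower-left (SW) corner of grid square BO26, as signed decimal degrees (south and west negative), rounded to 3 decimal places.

56.000, -156.000

Field B=1, O=14: +1·20° lon, +14·10° lat → SW at lon -160°, lat 50°.
Square 2, 6: +2·2° lon, +6·1° lat → SW at lon -156°, lat 56°.
latitude 56.000, longitude -156.000.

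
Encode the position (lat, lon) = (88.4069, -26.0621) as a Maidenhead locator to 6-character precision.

Add 180° to longitude and 90° to latitude: 153.9379, 178.4069.
Field: lon ⌊153.9379/20⌋ = 7 → H; lat ⌊178.4069/10⌋ = 17 → R.
Square: lon ⌊13.9379/2⌋ = 6; lat ⌊8.4069/1⌋ = 8.
Subsquare: lon ⌊1.9379/0.0833333⌋ = 23 → x; lat ⌊0.4069/0.0416667⌋ = 9 → j.

HR68xj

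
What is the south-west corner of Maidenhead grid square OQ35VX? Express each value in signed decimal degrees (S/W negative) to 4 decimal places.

75.9583, 107.7500

Field O=14, Q=16: +14·20° lon, +16·10° lat → SW at lon 100°, lat 70°.
Square 3, 5: +3·2° lon, +5·1° lat → SW at lon 106°, lat 75°.
Subsquare v=21, x=23: +21·0.0833333° lon, +23·0.0416667° lat → SW at lon 107.75°, lat 75.9583°.
latitude 75.9583, longitude 107.7500.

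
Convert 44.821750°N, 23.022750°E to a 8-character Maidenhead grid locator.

Add 180° to longitude and 90° to latitude: 203.02275, 134.82175.
Field: 203.02275/20 → 10 → K, 134.82175/10 → 13 → N; chars KN.
Square: 3.02275/2 → 1, 4.82175/1 → 4; chars 14.
Subsquare: 1.02275/0.0833333 → 12 → m, 0.82175/0.0416667 → 19 → t; chars mt.
Extended square: 0.02275/0.00833333 → 2, 0.03008/0.00416667 → 7; chars 27.

KN14mt27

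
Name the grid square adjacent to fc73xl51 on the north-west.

FC73xl42

Longitude extended square 5; −1 → 4.
Latitude extended square 1; +1 → 2.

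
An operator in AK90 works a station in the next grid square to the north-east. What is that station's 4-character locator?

Longitude square 9; +1 → 10, wraps to 0, carry into field.
Longitude field A = 0; +1 → 1 = B.
Latitude square 0; +1 → 1.

BK01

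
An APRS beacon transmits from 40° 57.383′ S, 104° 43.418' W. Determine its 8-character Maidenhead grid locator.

Add 180° to longitude and 90° to latitude: 75.27637, 49.04362.
Field: lon ⌊75.27637/20⌋ = 3 → D; lat ⌊49.04362/10⌋ = 4 → E.
Square: lon ⌊15.27637/2⌋ = 7; lat ⌊9.04362/1⌋ = 9.
Subsquare: lon ⌊1.27637/0.0833333⌋ = 15 → p; lat ⌊0.04362/0.0416667⌋ = 1 → b.
Extended square: lon ⌊0.02637/0.00833333⌋ = 3; lat ⌊0.00195/0.00416667⌋ = 0.

DE79pb30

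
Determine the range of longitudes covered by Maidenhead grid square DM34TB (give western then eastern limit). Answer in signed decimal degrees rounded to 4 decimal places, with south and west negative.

Field D=3, M=12: +3·20° lon, +12·10° lat → SW at lon -120°, lat 30°.
Square 3, 4: +3·2° lon, +4·1° lat → SW at lon -114°, lat 34°.
Subsquare t=19, b=1: +19·0.0833333° lon, +1·0.0416667° lat → SW at lon -112.417°, lat 34.0417°.
Cell spans 0.0833333° lon × 0.0416667° lat.
west -112.4167, east -112.3333.

-112.4167, -112.3333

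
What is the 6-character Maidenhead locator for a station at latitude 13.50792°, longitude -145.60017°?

Offset from 180°W / 90°S: lon 34.3998°, lat 103.5079°.
Field: lon ⌊34.3998/20⌋ = 1 → B; lat ⌊103.5079/10⌋ = 10 → K.
Square: lon ⌊14.3998/2⌋ = 7; lat ⌊3.5079/1⌋ = 3.
Subsquare: lon ⌊0.3998/0.0833333⌋ = 4 → e; lat ⌊0.5079/0.0416667⌋ = 12 → m.

BK73em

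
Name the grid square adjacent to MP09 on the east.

MP19

Longitude square 0; +1 → 1.
The latitude characters are unchanged.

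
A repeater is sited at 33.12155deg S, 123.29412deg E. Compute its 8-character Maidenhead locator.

PF16pv50

Shift to the Maidenhead origin (180°W, 90°S): lon 303.29412, lat 56.87845.
Field (20°×10°, letters A–R): lon ⌊303.29412/20⌋ = 15 → P; lat ⌊56.87845/10⌋ = 5 → F.
Square (2°×1°, digits 0–9): lon ⌊3.29412/2⌋ = 1; lat ⌊6.87845/1⌋ = 6.
Subsquare (5′×2.5′, letters a–x): lon ⌊1.29412/0.0833333⌋ = 15 → p; lat ⌊0.87845/0.0416667⌋ = 21 → v.
Extended square (30″×15″, digits 0–9): lon ⌊0.04412/0.00833333⌋ = 5; lat ⌊0.00345/0.00416667⌋ = 0.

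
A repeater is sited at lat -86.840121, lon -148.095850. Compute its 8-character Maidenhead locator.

BA53wd88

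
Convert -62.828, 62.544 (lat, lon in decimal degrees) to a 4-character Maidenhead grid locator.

Shift to the Maidenhead origin (180°W, 90°S): lon 242.54, lat 27.17.
Field: 242.54/20 → 12 → M, 27.17/10 → 2 → C; chars MC.
Square: 2.54/2 → 1, 7.17/1 → 7; chars 17.

MC17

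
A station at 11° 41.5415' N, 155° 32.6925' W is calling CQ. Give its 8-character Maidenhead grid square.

BK21fq46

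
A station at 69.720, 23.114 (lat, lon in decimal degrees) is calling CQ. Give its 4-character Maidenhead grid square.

Add 180° to longitude and 90° to latitude: 203.11, 159.72.
Field (20°×10°, letters A–R): 203.11/20 → 10 → K, 159.72/10 → 15 → P; chars KP.
Square (2°×1°, digits 0–9): 3.11/2 → 1, 9.72/1 → 9; chars 19.

KP19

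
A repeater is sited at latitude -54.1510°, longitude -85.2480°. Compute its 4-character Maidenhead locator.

ED75

Add 180° to longitude and 90° to latitude: 94.75, 35.85.
Field: lon ⌊94.75/20⌋ = 4 → E; lat ⌊35.85/10⌋ = 3 → D.
Square: lon ⌊14.75/2⌋ = 7; lat ⌊5.85/1⌋ = 5.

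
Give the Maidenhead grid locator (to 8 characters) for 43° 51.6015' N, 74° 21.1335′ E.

MN73eu26

Add 180° to longitude and 90° to latitude: 254.35223, 133.86003.
Field: 254.35223/20 → 12 → M, 133.86003/10 → 13 → N; chars MN.
Square: 14.35223/2 → 7, 3.86003/1 → 3; chars 73.
Subsquare: 0.35223/0.0833333 → 4 → e, 0.86003/0.0416667 → 20 → u; chars eu.
Extended square: 0.01889/0.00833333 → 2, 0.02669/0.00416667 → 6; chars 26.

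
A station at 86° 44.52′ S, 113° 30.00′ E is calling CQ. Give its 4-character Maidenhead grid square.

Shift to the Maidenhead origin (180°W, 90°S): lon 293.50, lat 3.26.
Field: 293.50/20 → 14 → O, 3.26/10 → 0 → A; chars OA.
Square: 13.50/2 → 6, 3.26/1 → 3; chars 63.

OA63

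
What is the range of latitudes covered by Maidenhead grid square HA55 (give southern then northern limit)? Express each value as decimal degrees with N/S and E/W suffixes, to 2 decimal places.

85.00° S, 84.00° S

Field H=7, A=0: +7·20° lon, +0·10° lat → SW at lon -40°, lat -90°.
Square 5, 5: +5·2° lon, +5·1° lat → SW at lon -30°, lat -85°.
Cell spans 2° lon × 1° lat.
south 85.00° S, north 84.00° S.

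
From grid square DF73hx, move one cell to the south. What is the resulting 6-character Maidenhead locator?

DF73hw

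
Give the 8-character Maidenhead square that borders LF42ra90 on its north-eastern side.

LF42sa01

Longitude extended square 9; +1 → 10, wraps to 0, carry into subsquare.
Longitude subsquare r = 17; +1 → 18 = s.
Latitude extended square 0; +1 → 1.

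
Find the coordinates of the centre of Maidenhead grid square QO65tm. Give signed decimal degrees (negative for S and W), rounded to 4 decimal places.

55.5208, 153.6250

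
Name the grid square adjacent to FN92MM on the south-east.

Longitude subsquare m = 12; +1 → 13 = n.
Latitude subsquare m = 12; −1 → 11 = l.

FN92nl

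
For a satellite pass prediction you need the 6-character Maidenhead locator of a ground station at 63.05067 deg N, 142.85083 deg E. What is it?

Offset from 180°W / 90°S: lon 322.8508°, lat 153.0507°.
Field: lon ⌊322.8508/20⌋ = 16 → Q; lat ⌊153.0507/10⌋ = 15 → P.
Square: lon ⌊2.8508/2⌋ = 1; lat ⌊3.0507/1⌋ = 3.
Subsquare: lon ⌊0.8508/0.0833333⌋ = 10 → k; lat ⌊0.0507/0.0416667⌋ = 1 → b.

QP13kb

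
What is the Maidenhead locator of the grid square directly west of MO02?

LO92

Longitude square 0; −1 → -1, wraps to 9, carry into field.
Longitude field M = 12; −1 → 11 = L.
The latitude characters are unchanged.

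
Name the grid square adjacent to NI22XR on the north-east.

NI32as

Longitude subsquare x = 23; +1 → 24, wraps to 0 = a, carry into square.
Longitude square 2; +1 → 3.
Latitude subsquare r = 17; +1 → 18 = s.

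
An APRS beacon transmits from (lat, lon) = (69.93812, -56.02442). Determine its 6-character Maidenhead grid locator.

GP19xw

Offset from 180°W / 90°S: lon 123.9756°, lat 159.9381°.
Field: 123.9756/20 → 6 → G, 159.9381/10 → 15 → P; chars GP.
Square: 3.9756/2 → 1, 9.9381/1 → 9; chars 19.
Subsquare: 1.9756/0.0833333 → 23 → x, 0.9381/0.0416667 → 22 → w; chars xw.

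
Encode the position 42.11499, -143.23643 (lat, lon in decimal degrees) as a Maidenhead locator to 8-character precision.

BN82jc17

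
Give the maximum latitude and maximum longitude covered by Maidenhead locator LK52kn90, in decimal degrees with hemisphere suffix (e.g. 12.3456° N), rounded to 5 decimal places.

12.54583° N, 50.91667° E

Field L=11, K=10: +11·20° lon, +10·10° lat → SW at lon 40°, lat 10°.
Square 5, 2: +5·2° lon, +2·1° lat → SW at lon 50°, lat 12°.
Subsquare k=10, n=13: +10·0.0833333° lon, +13·0.0416667° lat → SW at lon 50.8333°, lat 12.5417°.
Extended square 9, 0: +9·0.00833333° lon, +0·0.00416667° lat → SW at lon 50.9083°, lat 12.5417°.
Cell spans 0.00833333° lon × 0.00416667° lat. NE corner is SW corner plus one full cell.
latitude 12.54583° N, longitude 50.91667° E.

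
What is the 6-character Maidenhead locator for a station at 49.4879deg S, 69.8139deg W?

FE50cm

Shift to the Maidenhead origin (180°W, 90°S): lon 110.1861, lat 40.5121.
Field: 110.1861/20 → 5 → F, 40.5121/10 → 4 → E; chars FE.
Square: 10.1861/2 → 5, 0.5121/1 → 0; chars 50.
Subsquare: 0.1861/0.0833333 → 2 → c, 0.5121/0.0416667 → 12 → m; chars cm.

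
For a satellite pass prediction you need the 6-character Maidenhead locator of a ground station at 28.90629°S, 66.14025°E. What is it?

MG31bc

Shift to the Maidenhead origin (180°W, 90°S): lon 246.1402, lat 61.0937.
Field (20°×10°, letters A–R): 246.1402/20 → 12 → M, 61.0937/10 → 6 → G; chars MG.
Square (2°×1°, digits 0–9): 6.1402/2 → 3, 1.0937/1 → 1; chars 31.
Subsquare (5′×2.5′, letters a–x): 0.1402/0.0833333 → 1 → b, 0.0937/0.0416667 → 2 → c; chars bc.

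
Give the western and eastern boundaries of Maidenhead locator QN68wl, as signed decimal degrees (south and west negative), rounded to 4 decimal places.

Field Q=16, N=13: +16·20° lon, +13·10° lat → SW at lon 140°, lat 40°.
Square 6, 8: +6·2° lon, +8·1° lat → SW at lon 152°, lat 48°.
Subsquare w=22, l=11: +22·0.0833333° lon, +11·0.0416667° lat → SW at lon 153.833°, lat 48.4583°.
Cell spans 0.0833333° lon × 0.0416667° lat.
west 153.8333, east 153.9167.

153.8333, 153.9167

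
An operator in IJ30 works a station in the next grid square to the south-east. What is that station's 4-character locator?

Longitude square 3; +1 → 4.
Latitude square 0; −1 → -1, wraps to 9, carry into field.
Latitude field J = 9; −1 → 8 = I.

II49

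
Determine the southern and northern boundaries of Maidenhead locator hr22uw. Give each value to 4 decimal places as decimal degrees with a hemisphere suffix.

Field H=7, R=17: +7·20° lon, +17·10° lat → SW at lon -40°, lat 80°.
Square 2, 2: +2·2° lon, +2·1° lat → SW at lon -36°, lat 82°.
Subsquare u=20, w=22: +20·0.0833333° lon, +22·0.0416667° lat → SW at lon -34.3333°, lat 82.9167°.
Cell spans 0.0833333° lon × 0.0416667° lat.
south 82.9167° N, north 82.9583° N.

82.9167° N, 82.9583° N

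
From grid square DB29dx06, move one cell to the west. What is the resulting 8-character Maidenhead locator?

DB29cx96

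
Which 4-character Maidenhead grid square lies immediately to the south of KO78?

Latitude square 8; −1 → 7.
The longitude characters are unchanged.

KO77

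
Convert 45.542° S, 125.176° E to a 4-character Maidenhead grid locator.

Offset from 180°W / 90°S: lon 305.18°, lat 44.46°.
Field: lon ⌊305.18/20⌋ = 15 → P; lat ⌊44.46/10⌋ = 4 → E.
Square: lon ⌊5.18/2⌋ = 2; lat ⌊4.46/1⌋ = 4.

PE24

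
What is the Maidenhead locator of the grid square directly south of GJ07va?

Latitude subsquare a = 0; −1 → -1, wraps to 23 = x, carry into square.
Latitude square 7; −1 → 6.
The longitude characters are unchanged.

GJ06vx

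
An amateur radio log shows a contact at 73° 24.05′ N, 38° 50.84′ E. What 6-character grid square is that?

Shift to the Maidenhead origin (180°W, 90°S): lon 218.8473, lat 163.4008.
Field (20°×10°, letters A–R): 218.8473/20 → 10 → K, 163.4008/10 → 16 → Q; chars KQ.
Square (2°×1°, digits 0–9): 18.8473/2 → 9, 3.4008/1 → 3; chars 93.
Subsquare (5′×2.5′, letters a–x): 0.8473/0.0833333 → 10 → k, 0.4008/0.0416667 → 9 → j; chars kj.

KQ93kj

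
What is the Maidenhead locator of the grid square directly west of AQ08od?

AQ08nd

Longitude subsquare o = 14; −1 → 13 = n.
The latitude characters are unchanged.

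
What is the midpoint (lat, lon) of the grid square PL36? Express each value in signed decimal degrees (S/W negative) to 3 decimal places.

26.500, 127.000

Field P=15, L=11: +15·20° lon, +11·10° lat → SW at lon 120°, lat 20°.
Square 3, 6: +3·2° lon, +6·1° lat → SW at lon 126°, lat 26°.
Cell spans 2° lon × 1° lat. Centre is SW corner plus half of each.
latitude 26.500, longitude 127.000.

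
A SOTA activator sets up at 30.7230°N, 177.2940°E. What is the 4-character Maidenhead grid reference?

Offset from 180°W / 90°S: lon 357.29°, lat 120.72°.
Field: 357.29/20 → 17 → R, 120.72/10 → 12 → M; chars RM.
Square: 17.29/2 → 8, 0.72/1 → 0; chars 80.

RM80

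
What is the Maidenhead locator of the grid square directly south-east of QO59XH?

Longitude subsquare x = 23; +1 → 24, wraps to 0 = a, carry into square.
Longitude square 5; +1 → 6.
Latitude subsquare h = 7; −1 → 6 = g.

QO69ag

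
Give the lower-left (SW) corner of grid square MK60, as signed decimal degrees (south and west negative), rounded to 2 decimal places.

Field M=12, K=10: +12·20° lon, +10·10° lat → SW at lon 60°, lat 10°.
Square 6, 0: +6·2° lon, +0·1° lat → SW at lon 72°, lat 10°.
latitude 10.00, longitude 72.00.

10.00, 72.00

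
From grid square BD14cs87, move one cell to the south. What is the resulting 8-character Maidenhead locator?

Latitude extended square 7; −1 → 6.
The longitude characters are unchanged.

BD14cs86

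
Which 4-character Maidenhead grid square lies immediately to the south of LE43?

LE42

Latitude square 3; −1 → 2.
The longitude characters are unchanged.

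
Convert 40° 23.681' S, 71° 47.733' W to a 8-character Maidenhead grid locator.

FE49co45

Offset from 180°W / 90°S: lon 108.20445°, lat 49.60532°.
Field: lon ⌊108.20445/20⌋ = 5 → F; lat ⌊49.60532/10⌋ = 4 → E.
Square: lon ⌊8.20445/2⌋ = 4; lat ⌊9.60532/1⌋ = 9.
Subsquare: lon ⌊0.20445/0.0833333⌋ = 2 → c; lat ⌊0.60532/0.0416667⌋ = 14 → o.
Extended square: lon ⌊0.03778/0.00833333⌋ = 4; lat ⌊0.02198/0.00416667⌋ = 5.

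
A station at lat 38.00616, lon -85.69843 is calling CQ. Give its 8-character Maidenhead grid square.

Shift to the Maidenhead origin (180°W, 90°S): lon 94.30157, lat 128.00616.
Field (20°×10°, letters A–R): lon ⌊94.30157/20⌋ = 4 → E; lat ⌊128.00616/10⌋ = 12 → M.
Square (2°×1°, digits 0–9): lon ⌊14.30157/2⌋ = 7; lat ⌊8.00616/1⌋ = 8.
Subsquare (5′×2.5′, letters a–x): lon ⌊0.30157/0.0833333⌋ = 3 → d; lat ⌊0.00616/0.0416667⌋ = 0 → a.
Extended square (30″×15″, digits 0–9): lon ⌊0.05157/0.00833333⌋ = 6; lat ⌊0.00616/0.00416667⌋ = 1.

EM78da61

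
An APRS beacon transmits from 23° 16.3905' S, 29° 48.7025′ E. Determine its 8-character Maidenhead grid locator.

KG46vr74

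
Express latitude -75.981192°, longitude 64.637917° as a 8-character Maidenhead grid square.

MB24ha64

Add 180° to longitude and 90° to latitude: 244.63792, 14.01881.
Field: lon ⌊244.63792/20⌋ = 12 → M; lat ⌊14.01881/10⌋ = 1 → B.
Square: lon ⌊4.63792/2⌋ = 2; lat ⌊4.01881/1⌋ = 4.
Subsquare: lon ⌊0.63792/0.0833333⌋ = 7 → h; lat ⌊0.01881/0.0416667⌋ = 0 → a.
Extended square: lon ⌊0.05458/0.00833333⌋ = 6; lat ⌊0.01881/0.00416667⌋ = 4.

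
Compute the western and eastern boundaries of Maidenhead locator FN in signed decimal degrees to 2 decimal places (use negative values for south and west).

Field F=5, N=13: +5·20° lon, +13·10° lat → SW at lon -80°, lat 40°.
Cell spans 20° lon × 10° lat.
west -80.00, east -60.00.

-80.00, -60.00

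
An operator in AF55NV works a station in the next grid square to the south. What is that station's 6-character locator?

Latitude subsquare v = 21; −1 → 20 = u.
The longitude characters are unchanged.

AF55nu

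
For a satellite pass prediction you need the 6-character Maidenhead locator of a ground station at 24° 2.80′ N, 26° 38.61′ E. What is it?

KL34hb

Shift to the Maidenhead origin (180°W, 90°S): lon 206.6435, lat 114.0467.
Field: lon ⌊206.6435/20⌋ = 10 → K; lat ⌊114.0467/10⌋ = 11 → L.
Square: lon ⌊6.6435/2⌋ = 3; lat ⌊4.0467/1⌋ = 4.
Subsquare: lon ⌊0.6435/0.0833333⌋ = 7 → h; lat ⌊0.0467/0.0416667⌋ = 1 → b.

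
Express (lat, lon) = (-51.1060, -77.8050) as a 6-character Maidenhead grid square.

FD18cv

Shift to the Maidenhead origin (180°W, 90°S): lon 102.1950, lat 38.8940.
Field: 102.1950/20 → 5 → F, 38.8940/10 → 3 → D; chars FD.
Square: 2.1950/2 → 1, 8.8940/1 → 8; chars 18.
Subsquare: 0.1950/0.0833333 → 2 → c, 0.8940/0.0416667 → 21 → v; chars cv.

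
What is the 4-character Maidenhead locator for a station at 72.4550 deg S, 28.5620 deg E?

Shift to the Maidenhead origin (180°W, 90°S): lon 208.56, lat 17.55.
Field: lon ⌊208.56/20⌋ = 10 → K; lat ⌊17.55/10⌋ = 1 → B.
Square: lon ⌊8.56/2⌋ = 4; lat ⌊7.55/1⌋ = 7.

KB47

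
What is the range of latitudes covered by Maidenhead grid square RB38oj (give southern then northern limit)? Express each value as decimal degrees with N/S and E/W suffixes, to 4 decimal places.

Field R=17, B=1: +17·20° lon, +1·10° lat → SW at lon 160°, lat -80°.
Square 3, 8: +3·2° lon, +8·1° lat → SW at lon 166°, lat -72°.
Subsquare o=14, j=9: +14·0.0833333° lon, +9·0.0416667° lat → SW at lon 167.167°, lat -71.625°.
Cell spans 0.0833333° lon × 0.0416667° lat.
south 71.6250° S, north 71.5833° S.

71.6250° S, 71.5833° S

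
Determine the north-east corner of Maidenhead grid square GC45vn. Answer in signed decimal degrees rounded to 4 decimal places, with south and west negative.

Field G=6, C=2: +6·20° lon, +2·10° lat → SW at lon -60°, lat -70°.
Square 4, 5: +4·2° lon, +5·1° lat → SW at lon -52°, lat -65°.
Subsquare v=21, n=13: +21·0.0833333° lon, +13·0.0416667° lat → SW at lon -50.25°, lat -64.4583°.
Cell spans 0.0833333° lon × 0.0416667° lat. NE corner is SW corner plus one full cell.
latitude -64.4167, longitude -50.1667.

-64.4167, -50.1667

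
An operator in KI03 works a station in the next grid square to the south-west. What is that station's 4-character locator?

JI92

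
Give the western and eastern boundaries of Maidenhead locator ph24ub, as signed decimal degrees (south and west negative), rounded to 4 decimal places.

125.6667, 125.7500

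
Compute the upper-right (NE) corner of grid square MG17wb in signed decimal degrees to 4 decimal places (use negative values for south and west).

-22.9167, 63.9167

Field M=12, G=6: +12·20° lon, +6·10° lat → SW at lon 60°, lat -30°.
Square 1, 7: +1·2° lon, +7·1° lat → SW at lon 62°, lat -23°.
Subsquare w=22, b=1: +22·0.0833333° lon, +1·0.0416667° lat → SW at lon 63.8333°, lat -22.9583°.
Cell spans 0.0833333° lon × 0.0416667° lat. NE corner is SW corner plus one full cell.
latitude -22.9167, longitude 63.9167.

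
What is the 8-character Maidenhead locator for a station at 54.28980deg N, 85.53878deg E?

NO24sg49

Add 180° to longitude and 90° to latitude: 265.53878, 144.28980.
Field: 265.53878/20 → 13 → N, 144.28980/10 → 14 → O; chars NO.
Square: 5.53878/2 → 2, 4.28980/1 → 4; chars 24.
Subsquare: 1.53878/0.0833333 → 18 → s, 0.28980/0.0416667 → 6 → g; chars sg.
Extended square: 0.03878/0.00833333 → 4, 0.03980/0.00416667 → 9; chars 49.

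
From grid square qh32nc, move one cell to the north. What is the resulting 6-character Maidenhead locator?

QH32nd

Latitude subsquare c = 2; +1 → 3 = d.
The longitude characters are unchanged.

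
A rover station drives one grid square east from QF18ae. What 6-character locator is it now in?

Longitude subsquare a = 0; +1 → 1 = b.
The latitude characters are unchanged.

QF18be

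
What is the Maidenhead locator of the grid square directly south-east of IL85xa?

IL94ax

Longitude subsquare x = 23; +1 → 24, wraps to 0 = a, carry into square.
Longitude square 8; +1 → 9.
Latitude subsquare a = 0; −1 → -1, wraps to 23 = x, carry into square.
Latitude square 5; −1 → 4.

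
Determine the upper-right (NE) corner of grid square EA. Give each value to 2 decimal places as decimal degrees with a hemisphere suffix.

80.00° S, 80.00° W

Field E=4, A=0: +4·20° lon, +0·10° lat → SW at lon -100°, lat -90°.
Cell spans 20° lon × 10° lat. NE corner is SW corner plus one full cell.
latitude 80.00° S, longitude 80.00° W.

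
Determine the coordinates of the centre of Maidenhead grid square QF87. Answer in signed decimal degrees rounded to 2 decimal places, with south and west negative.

Field Q=16, F=5: +16·20° lon, +5·10° lat → SW at lon 140°, lat -40°.
Square 8, 7: +8·2° lon, +7·1° lat → SW at lon 156°, lat -33°.
Cell spans 2° lon × 1° lat. Centre is SW corner plus half of each.
latitude -32.50, longitude 157.00.

-32.50, 157.00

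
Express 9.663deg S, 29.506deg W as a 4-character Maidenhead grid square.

Offset from 180°W / 90°S: lon 150.49°, lat 80.34°.
Field (20°×10°, letters A–R): lon ⌊150.49/20⌋ = 7 → H; lat ⌊80.34/10⌋ = 8 → I.
Square (2°×1°, digits 0–9): lon ⌊10.49/2⌋ = 5; lat ⌊0.34/1⌋ = 0.

HI50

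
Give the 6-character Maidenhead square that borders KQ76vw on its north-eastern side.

KQ76wx

Longitude subsquare v = 21; +1 → 22 = w.
Latitude subsquare w = 22; +1 → 23 = x.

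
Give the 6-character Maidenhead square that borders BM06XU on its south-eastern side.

Longitude subsquare x = 23; +1 → 24, wraps to 0 = a, carry into square.
Longitude square 0; +1 → 1.
Latitude subsquare u = 20; −1 → 19 = t.

BM16at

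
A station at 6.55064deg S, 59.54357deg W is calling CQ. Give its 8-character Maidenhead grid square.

Shift to the Maidenhead origin (180°W, 90°S): lon 120.45643, lat 83.44936.
Field (20°×10°, letters A–R): lon ⌊120.45643/20⌋ = 6 → G; lat ⌊83.44936/10⌋ = 8 → I.
Square (2°×1°, digits 0–9): lon ⌊0.45643/2⌋ = 0; lat ⌊3.44936/1⌋ = 3.
Subsquare (5′×2.5′, letters a–x): lon ⌊0.45643/0.0833333⌋ = 5 → f; lat ⌊0.44936/0.0416667⌋ = 10 → k.
Extended square (30″×15″, digits 0–9): lon ⌊0.03976/0.00833333⌋ = 4; lat ⌊0.03269/0.00416667⌋ = 7.

GI03fk47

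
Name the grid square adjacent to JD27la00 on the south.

Latitude extended square 0; −1 → -1, wraps to 9, carry into subsquare.
Latitude subsquare a = 0; −1 → -1, wraps to 23 = x, carry into square.
Latitude square 7; −1 → 6.
The longitude characters are unchanged.

JD26lx09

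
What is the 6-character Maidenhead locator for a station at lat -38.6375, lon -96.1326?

EF11wi

Offset from 180°W / 90°S: lon 83.8674°, lat 51.3625°.
Field: lon ⌊83.8674/20⌋ = 4 → E; lat ⌊51.3625/10⌋ = 5 → F.
Square: lon ⌊3.8674/2⌋ = 1; lat ⌊1.3625/1⌋ = 1.
Subsquare: lon ⌊1.8674/0.0833333⌋ = 22 → w; lat ⌊0.3625/0.0416667⌋ = 8 → i.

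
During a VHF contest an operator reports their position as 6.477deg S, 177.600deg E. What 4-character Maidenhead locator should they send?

Offset from 180°W / 90°S: lon 357.60°, lat 83.52°.
Field (20°×10°, letters A–R): 357.60/20 → 17 → R, 83.52/10 → 8 → I; chars RI.
Square (2°×1°, digits 0–9): 17.60/2 → 8, 3.52/1 → 3; chars 83.

RI83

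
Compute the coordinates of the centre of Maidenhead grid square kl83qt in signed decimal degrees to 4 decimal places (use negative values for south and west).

23.8125, 37.3750

Field K=10, L=11: +10·20° lon, +11·10° lat → SW at lon 20°, lat 20°.
Square 8, 3: +8·2° lon, +3·1° lat → SW at lon 36°, lat 23°.
Subsquare q=16, t=19: +16·0.0833333° lon, +19·0.0416667° lat → SW at lon 37.3333°, lat 23.7917°.
Cell spans 0.0833333° lon × 0.0416667° lat. Centre is SW corner plus half of each.
latitude 23.8125, longitude 37.3750.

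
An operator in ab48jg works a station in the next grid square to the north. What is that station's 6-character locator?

Latitude subsquare g = 6; +1 → 7 = h.
The longitude characters are unchanged.

AB48jh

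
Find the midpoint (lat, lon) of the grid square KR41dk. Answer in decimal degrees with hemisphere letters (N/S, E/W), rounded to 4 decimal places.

81.4375° N, 28.2917° E

Field K=10, R=17: +10·20° lon, +17·10° lat → SW at lon 20°, lat 80°.
Square 4, 1: +4·2° lon, +1·1° lat → SW at lon 28°, lat 81°.
Subsquare d=3, k=10: +3·0.0833333° lon, +10·0.0416667° lat → SW at lon 28.25°, lat 81.4167°.
Cell spans 0.0833333° lon × 0.0416667° lat. Centre is SW corner plus half of each.
latitude 81.4375° N, longitude 28.2917° E.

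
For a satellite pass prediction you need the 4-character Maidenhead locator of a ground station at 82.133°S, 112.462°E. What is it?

Shift to the Maidenhead origin (180°W, 90°S): lon 292.46, lat 7.87.
Field: lon ⌊292.46/20⌋ = 14 → O; lat ⌊7.87/10⌋ = 0 → A.
Square: lon ⌊12.46/2⌋ = 6; lat ⌊7.87/1⌋ = 7.

OA67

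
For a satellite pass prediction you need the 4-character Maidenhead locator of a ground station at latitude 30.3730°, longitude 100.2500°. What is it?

OM00

Shift to the Maidenhead origin (180°W, 90°S): lon 280.25, lat 120.37.
Field: 280.25/20 → 14 → O, 120.37/10 → 12 → M; chars OM.
Square: 0.25/2 → 0, 0.37/1 → 0; chars 00.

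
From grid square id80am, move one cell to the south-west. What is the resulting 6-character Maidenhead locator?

Longitude subsquare a = 0; −1 → -1, wraps to 23 = x, carry into square.
Longitude square 8; −1 → 7.
Latitude subsquare m = 12; −1 → 11 = l.

ID70xl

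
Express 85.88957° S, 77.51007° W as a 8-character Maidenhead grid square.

Offset from 180°W / 90°S: lon 102.48993°, lat 4.11043°.
Field: lon ⌊102.48993/20⌋ = 5 → F; lat ⌊4.11043/10⌋ = 0 → A.
Square: lon ⌊2.48993/2⌋ = 1; lat ⌊4.11043/1⌋ = 4.
Subsquare: lon ⌊0.48993/0.0833333⌋ = 5 → f; lat ⌊0.11043/0.0416667⌋ = 2 → c.
Extended square: lon ⌊0.07326/0.00833333⌋ = 8; lat ⌊0.02710/0.00416667⌋ = 6.

FA14fc86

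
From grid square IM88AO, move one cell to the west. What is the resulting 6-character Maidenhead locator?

IM78xo

Longitude subsquare a = 0; −1 → -1, wraps to 23 = x, carry into square.
Longitude square 8; −1 → 7.
The latitude characters are unchanged.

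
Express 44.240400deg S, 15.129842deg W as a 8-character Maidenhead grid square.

Shift to the Maidenhead origin (180°W, 90°S): lon 164.87016, lat 45.75960.
Field (20°×10°, letters A–R): 164.87016/20 → 8 → I, 45.75960/10 → 4 → E; chars IE.
Square (2°×1°, digits 0–9): 4.87016/2 → 2, 5.75960/1 → 5; chars 25.
Subsquare (5′×2.5′, letters a–x): 0.87016/0.0833333 → 10 → k, 0.75960/0.0416667 → 18 → s; chars ks.
Extended square (30″×15″, digits 0–9): 0.03682/0.00833333 → 4, 0.00960/0.00416667 → 2; chars 42.

IE25ks42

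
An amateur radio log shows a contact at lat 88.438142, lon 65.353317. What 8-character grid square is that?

MR28qk25

Offset from 180°W / 90°S: lon 245.35332°, lat 178.43814°.
Field (20°×10°, letters A–R): 245.35332/20 → 12 → M, 178.43814/10 → 17 → R; chars MR.
Square (2°×1°, digits 0–9): 5.35332/2 → 2, 8.43814/1 → 8; chars 28.
Subsquare (5′×2.5′, letters a–x): 1.35332/0.0833333 → 16 → q, 0.43814/0.0416667 → 10 → k; chars qk.
Extended square (30″×15″, digits 0–9): 0.01998/0.00833333 → 2, 0.02148/0.00416667 → 5; chars 25.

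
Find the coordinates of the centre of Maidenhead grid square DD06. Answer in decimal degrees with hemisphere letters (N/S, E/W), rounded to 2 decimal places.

53.50° S, 119.00° W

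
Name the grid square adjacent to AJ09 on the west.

RJ99

Longitude square 0; −1 → -1, wraps to 9, carry into field.
Longitude field A = 0; −1 → -1, wraps to 17 = R, wrapping around the antimeridian.
The latitude characters are unchanged.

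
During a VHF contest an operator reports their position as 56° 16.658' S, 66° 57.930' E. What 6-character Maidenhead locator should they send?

MD33lr

Shift to the Maidenhead origin (180°W, 90°S): lon 246.9655, lat 33.7224.
Field (20°×10°, letters A–R): 246.9655/20 → 12 → M, 33.7224/10 → 3 → D; chars MD.
Square (2°×1°, digits 0–9): 6.9655/2 → 3, 3.7224/1 → 3; chars 33.
Subsquare (5′×2.5′, letters a–x): 0.9655/0.0833333 → 11 → l, 0.7224/0.0416667 → 17 → r; chars lr.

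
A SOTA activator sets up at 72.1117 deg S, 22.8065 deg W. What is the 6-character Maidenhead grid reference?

Add 180° to longitude and 90° to latitude: 157.1935, 17.8883.
Field: lon ⌊157.1935/20⌋ = 7 → H; lat ⌊17.8883/10⌋ = 1 → B.
Square: lon ⌊17.1935/2⌋ = 8; lat ⌊7.8883/1⌋ = 7.
Subsquare: lon ⌊1.1935/0.0833333⌋ = 14 → o; lat ⌊0.8883/0.0416667⌋ = 21 → v.

HB87ov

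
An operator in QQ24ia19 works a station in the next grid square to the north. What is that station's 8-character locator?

Latitude extended square 9; +1 → 10, wraps to 0, carry into subsquare.
Latitude subsquare a = 0; +1 → 1 = b.
The longitude characters are unchanged.

QQ24ib10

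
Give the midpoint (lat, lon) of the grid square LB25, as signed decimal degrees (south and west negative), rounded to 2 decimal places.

-74.50, 45.00

Field L=11, B=1: +11·20° lon, +1·10° lat → SW at lon 40°, lat -80°.
Square 2, 5: +2·2° lon, +5·1° lat → SW at lon 44°, lat -75°.
Cell spans 2° lon × 1° lat. Centre is SW corner plus half of each.
latitude -74.50, longitude 45.00.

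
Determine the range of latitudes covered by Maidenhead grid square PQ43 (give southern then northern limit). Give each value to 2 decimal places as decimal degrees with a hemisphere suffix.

73.00° N, 74.00° N

Field P=15, Q=16: +15·20° lon, +16·10° lat → SW at lon 120°, lat 70°.
Square 4, 3: +4·2° lon, +3·1° lat → SW at lon 128°, lat 73°.
Cell spans 2° lon × 1° lat.
south 73.00° N, north 74.00° N.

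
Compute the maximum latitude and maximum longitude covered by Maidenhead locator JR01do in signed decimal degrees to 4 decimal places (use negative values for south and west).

81.6250, 0.3333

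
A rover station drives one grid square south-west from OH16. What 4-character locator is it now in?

OH05

Longitude square 1; −1 → 0.
Latitude square 6; −1 → 5.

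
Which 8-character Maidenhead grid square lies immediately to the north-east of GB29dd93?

GB29ed04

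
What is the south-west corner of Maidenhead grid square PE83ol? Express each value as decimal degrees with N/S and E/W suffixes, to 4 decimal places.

Field P=15, E=4: +15·20° lon, +4·10° lat → SW at lon 120°, lat -50°.
Square 8, 3: +8·2° lon, +3·1° lat → SW at lon 136°, lat -47°.
Subsquare o=14, l=11: +14·0.0833333° lon, +11·0.0416667° lat → SW at lon 137.167°, lat -46.5417°.
latitude 46.5417° S, longitude 137.1667° E.

46.5417° S, 137.1667° E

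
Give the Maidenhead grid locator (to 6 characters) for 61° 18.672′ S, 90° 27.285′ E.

NC58fq

Shift to the Maidenhead origin (180°W, 90°S): lon 270.4547, lat 28.6888.
Field: 270.4547/20 → 13 → N, 28.6888/10 → 2 → C; chars NC.
Square: 10.4547/2 → 5, 8.6888/1 → 8; chars 58.
Subsquare: 0.4547/0.0833333 → 5 → f, 0.6888/0.0416667 → 16 → q; chars fq.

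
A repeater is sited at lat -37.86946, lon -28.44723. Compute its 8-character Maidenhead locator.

HF52sd61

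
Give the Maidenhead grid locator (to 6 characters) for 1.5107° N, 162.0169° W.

AJ81xm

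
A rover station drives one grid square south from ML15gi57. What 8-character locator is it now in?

ML15gi56

Latitude extended square 7; −1 → 6.
The longitude characters are unchanged.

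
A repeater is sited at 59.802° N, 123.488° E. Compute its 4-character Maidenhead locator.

Add 180° to longitude and 90° to latitude: 303.49, 149.80.
Field (20°×10°, letters A–R): 303.49/20 → 15 → P, 149.80/10 → 14 → O; chars PO.
Square (2°×1°, digits 0–9): 3.49/2 → 1, 9.80/1 → 9; chars 19.

PO19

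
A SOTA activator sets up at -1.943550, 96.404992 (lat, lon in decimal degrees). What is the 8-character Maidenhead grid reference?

NI88eb83

Shift to the Maidenhead origin (180°W, 90°S): lon 276.40499, lat 88.05645.
Field: lon ⌊276.40499/20⌋ = 13 → N; lat ⌊88.05645/10⌋ = 8 → I.
Square: lon ⌊16.40499/2⌋ = 8; lat ⌊8.05645/1⌋ = 8.
Subsquare: lon ⌊0.40499/0.0833333⌋ = 4 → e; lat ⌊0.05645/0.0416667⌋ = 1 → b.
Extended square: lon ⌊0.07166/0.00833333⌋ = 8; lat ⌊0.01478/0.00416667⌋ = 3.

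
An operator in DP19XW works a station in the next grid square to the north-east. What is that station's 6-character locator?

DP29ax

Longitude subsquare x = 23; +1 → 24, wraps to 0 = a, carry into square.
Longitude square 1; +1 → 2.
Latitude subsquare w = 22; +1 → 23 = x.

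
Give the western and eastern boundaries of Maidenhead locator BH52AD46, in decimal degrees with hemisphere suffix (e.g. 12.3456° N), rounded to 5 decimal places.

149.96667° W, 149.95833° W

Field B=1, H=7: +1·20° lon, +7·10° lat → SW at lon -160°, lat -20°.
Square 5, 2: +5·2° lon, +2·1° lat → SW at lon -150°, lat -18°.
Subsquare a=0, d=3: +0·0.0833333° lon, +3·0.0416667° lat → SW at lon -150°, lat -17.875°.
Extended square 4, 6: +4·0.00833333° lon, +6·0.00416667° lat → SW at lon -149.967°, lat -17.85°.
Cell spans 0.00833333° lon × 0.00416667° lat.
west 149.96667° W, east 149.95833° W.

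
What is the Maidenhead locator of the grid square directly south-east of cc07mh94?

CC07nh03

Longitude extended square 9; +1 → 10, wraps to 0, carry into subsquare.
Longitude subsquare m = 12; +1 → 13 = n.
Latitude extended square 4; −1 → 3.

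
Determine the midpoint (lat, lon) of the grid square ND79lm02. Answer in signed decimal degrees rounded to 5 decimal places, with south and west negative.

Field N=13, D=3: +13·20° lon, +3·10° lat → SW at lon 80°, lat -60°.
Square 7, 9: +7·2° lon, +9·1° lat → SW at lon 94°, lat -51°.
Subsquare l=11, m=12: +11·0.0833333° lon, +12·0.0416667° lat → SW at lon 94.9167°, lat -50.5°.
Extended square 0, 2: +0·0.00833333° lon, +2·0.00416667° lat → SW at lon 94.9167°, lat -50.4917°.
Cell spans 0.00833333° lon × 0.00416667° lat. Centre is SW corner plus half of each.
latitude -50.48958, longitude 94.92083.

-50.48958, 94.92083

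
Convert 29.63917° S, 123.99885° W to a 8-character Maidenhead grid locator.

CG80ai06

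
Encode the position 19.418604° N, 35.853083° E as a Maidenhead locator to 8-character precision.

KK79wk20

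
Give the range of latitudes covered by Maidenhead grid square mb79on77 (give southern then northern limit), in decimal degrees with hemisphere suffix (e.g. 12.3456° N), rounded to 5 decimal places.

Field M=12, B=1: +12·20° lon, +1·10° lat → SW at lon 60°, lat -80°.
Square 7, 9: +7·2° lon, +9·1° lat → SW at lon 74°, lat -71°.
Subsquare o=14, n=13: +14·0.0833333° lon, +13·0.0416667° lat → SW at lon 75.1667°, lat -70.4583°.
Extended square 7, 7: +7·0.00833333° lon, +7·0.00416667° lat → SW at lon 75.225°, lat -70.4292°.
Cell spans 0.00833333° lon × 0.00416667° lat.
south 70.42917° S, north 70.42500° S.

70.42917° S, 70.42500° S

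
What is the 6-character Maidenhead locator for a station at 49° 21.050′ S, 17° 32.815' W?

IE10fp

Shift to the Maidenhead origin (180°W, 90°S): lon 162.4531, lat 40.6492.
Field: lon ⌊162.4531/20⌋ = 8 → I; lat ⌊40.6492/10⌋ = 4 → E.
Square: lon ⌊2.4531/2⌋ = 1; lat ⌊0.6492/1⌋ = 0.
Subsquare: lon ⌊0.4531/0.0833333⌋ = 5 → f; lat ⌊0.6492/0.0416667⌋ = 15 → p.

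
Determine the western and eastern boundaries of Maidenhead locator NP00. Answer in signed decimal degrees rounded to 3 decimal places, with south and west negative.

Field N=13, P=15: +13·20° lon, +15·10° lat → SW at lon 80°, lat 60°.
Square 0, 0: +0·2° lon, +0·1° lat → SW at lon 80°, lat 60°.
Cell spans 2° lon × 1° lat.
west 80.000, east 82.000.

80.000, 82.000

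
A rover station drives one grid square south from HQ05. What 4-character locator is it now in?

HQ04

Latitude square 5; −1 → 4.
The longitude characters are unchanged.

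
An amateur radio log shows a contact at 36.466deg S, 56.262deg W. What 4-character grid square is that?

GF13

Shift to the Maidenhead origin (180°W, 90°S): lon 123.74, lat 53.53.
Field (20°×10°, letters A–R): lon ⌊123.74/20⌋ = 6 → G; lat ⌊53.53/10⌋ = 5 → F.
Square (2°×1°, digits 0–9): lon ⌊3.74/2⌋ = 1; lat ⌊3.53/1⌋ = 3.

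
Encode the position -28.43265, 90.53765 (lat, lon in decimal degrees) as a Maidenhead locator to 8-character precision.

NG51gn46

Shift to the Maidenhead origin (180°W, 90°S): lon 270.53765, lat 61.56735.
Field: lon ⌊270.53765/20⌋ = 13 → N; lat ⌊61.56735/10⌋ = 6 → G.
Square: lon ⌊10.53765/2⌋ = 5; lat ⌊1.56735/1⌋ = 1.
Subsquare: lon ⌊0.53765/0.0833333⌋ = 6 → g; lat ⌊0.56735/0.0416667⌋ = 13 → n.
Extended square: lon ⌊0.03765/0.00833333⌋ = 4; lat ⌊0.02568/0.00416667⌋ = 6.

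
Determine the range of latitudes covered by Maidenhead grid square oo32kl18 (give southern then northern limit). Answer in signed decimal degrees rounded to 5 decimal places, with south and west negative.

52.49167, 52.49583

Field O=14, O=14: +14·20° lon, +14·10° lat → SW at lon 100°, lat 50°.
Square 3, 2: +3·2° lon, +2·1° lat → SW at lon 106°, lat 52°.
Subsquare k=10, l=11: +10·0.0833333° lon, +11·0.0416667° lat → SW at lon 106.833°, lat 52.4583°.
Extended square 1, 8: +1·0.00833333° lon, +8·0.00416667° lat → SW at lon 106.842°, lat 52.4917°.
Cell spans 0.00833333° lon × 0.00416667° lat.
south 52.49167, north 52.49583.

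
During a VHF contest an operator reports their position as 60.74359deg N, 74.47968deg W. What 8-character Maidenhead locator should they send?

Offset from 180°W / 90°S: lon 105.52032°, lat 150.74359°.
Field: lon ⌊105.52032/20⌋ = 5 → F; lat ⌊150.74359/10⌋ = 15 → P.
Square: lon ⌊5.52032/2⌋ = 2; lat ⌊0.74359/1⌋ = 0.
Subsquare: lon ⌊1.52032/0.0833333⌋ = 18 → s; lat ⌊0.74359/0.0416667⌋ = 17 → r.
Extended square: lon ⌊0.02032/0.00833333⌋ = 2; lat ⌊0.03526/0.00416667⌋ = 8.

FP20sr28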